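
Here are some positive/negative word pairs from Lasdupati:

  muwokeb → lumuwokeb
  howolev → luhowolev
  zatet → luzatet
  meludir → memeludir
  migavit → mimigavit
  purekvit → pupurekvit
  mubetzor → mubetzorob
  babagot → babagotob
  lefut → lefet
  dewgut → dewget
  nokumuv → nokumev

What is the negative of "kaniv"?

zatet and migavit both end in -t yet inflect differently (luzatet, mimigavit), so the final letter is not what conditions the rule; the last vowel is.
"kaniv" has last vowel 'i'. The stems whose last vowel is 'i' (meludir → memeludir, migavit → mimigavit, purekvit → pupurekvit) repeat the first consonant+vowel as a prefix.
The other patterns: stems whose last vowel is 'e' add the prefix lu-; stems whose last vowel is 'o' add -ob; stems whose last vowel is 'u' change the last vowel to 'e'.
So kaniv → kakaniv.

kakaniv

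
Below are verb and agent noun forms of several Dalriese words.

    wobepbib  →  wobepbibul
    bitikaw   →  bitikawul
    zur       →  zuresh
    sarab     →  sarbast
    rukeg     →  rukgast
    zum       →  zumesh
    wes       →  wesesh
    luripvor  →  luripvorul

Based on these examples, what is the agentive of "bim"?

zur and luripvor both end in -r yet inflect differently (zuresh, luripvorul), so the final letter is not what conditions the rule; the number of vowels is.
"bim" has 1 vowel. The stems with 1 vowel (zur → zuresh, zum → zumesh, wes → wesesh) add -esh.
So bim → bimesh.

bimesh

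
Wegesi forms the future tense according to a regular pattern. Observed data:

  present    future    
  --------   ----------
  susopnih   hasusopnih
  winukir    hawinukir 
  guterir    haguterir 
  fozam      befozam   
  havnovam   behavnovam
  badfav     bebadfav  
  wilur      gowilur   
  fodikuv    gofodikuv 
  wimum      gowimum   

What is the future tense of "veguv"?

goveguv

"veguv" has last vowel 'u'. The stems whose last vowel is 'u' (wilur → gowilur, fodikuv → gofodikuv, wimum → gowimum) add the prefix go-.
The other patterns: stems whose last vowel is 'i' add the prefix ha-; stems whose last vowel is 'a' add the prefix be-.
So veguv → goveguv.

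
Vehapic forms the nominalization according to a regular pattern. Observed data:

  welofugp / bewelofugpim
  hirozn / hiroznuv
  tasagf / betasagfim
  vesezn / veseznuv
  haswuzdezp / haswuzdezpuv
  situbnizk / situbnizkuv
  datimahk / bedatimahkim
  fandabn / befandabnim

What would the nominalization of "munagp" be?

situbnizk and datimahk both end in -k yet inflect differently (situbnizkuv, bedatimahkim), so the final letter is not what conditions the rule; the second-to-last letter is.
"munagp" has second-to-last letter 'g'. The stems whose second-to-last letter is 'g' (tasagf → betasagfim, welofugp → bewelofugpim) add be- … -im around the stem.
The other pattern: stems whose second-to-last letter is 'z' add -uv.
So munagp → bemunagpim.

bemunagpim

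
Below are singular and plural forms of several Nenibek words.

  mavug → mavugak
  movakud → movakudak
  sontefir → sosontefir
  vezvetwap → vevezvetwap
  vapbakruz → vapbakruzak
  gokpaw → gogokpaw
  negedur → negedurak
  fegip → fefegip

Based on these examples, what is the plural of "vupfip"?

vuvupfip

negedur and sontefir both end in -r yet inflect differently (negedurak, sosontefir), so the final letter is not what conditions the rule; the last vowel is.
"vupfip" has last vowel 'i'. The stems whose last vowel is 'i' (fegip → fefegip, sontefir → sosontefir) repeat the first consonant+vowel as a prefix.
So vupfip → vuvupfip.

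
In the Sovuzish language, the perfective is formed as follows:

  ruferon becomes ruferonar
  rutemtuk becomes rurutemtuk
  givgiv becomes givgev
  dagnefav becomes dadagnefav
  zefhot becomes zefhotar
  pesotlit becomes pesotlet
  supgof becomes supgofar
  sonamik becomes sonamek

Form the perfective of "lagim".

zefhot and pesotlit both end in -t yet inflect differently (zefhotar, pesotlet), so the final letter is not what conditions the rule; the last vowel is.
"lagim" has last vowel 'i'. The stems whose last vowel is 'i' (givgiv → givgev, pesotlit → pesotlet, sonamik → sonamek) change the last vowel to 'e'.
The other patterns: stems whose last vowel is 'o' add -ar; stems whose last vowel is 'a' or 'u' repeat the first consonant+vowel as a prefix.
So lagim → lagem.

lagem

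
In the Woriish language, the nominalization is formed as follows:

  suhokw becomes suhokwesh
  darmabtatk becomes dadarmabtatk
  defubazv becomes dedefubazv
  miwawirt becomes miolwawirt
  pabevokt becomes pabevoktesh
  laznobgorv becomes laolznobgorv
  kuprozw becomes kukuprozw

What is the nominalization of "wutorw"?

"wutorw" has second-to-last letter 'r'. The stems whose second-to-last letter is 'r' (miwawirt → miolwawirt, laznobgorv → laolznobgorv) insert -ol- after the first vowel.
So wutorw → wuoltorw.

wuoltorw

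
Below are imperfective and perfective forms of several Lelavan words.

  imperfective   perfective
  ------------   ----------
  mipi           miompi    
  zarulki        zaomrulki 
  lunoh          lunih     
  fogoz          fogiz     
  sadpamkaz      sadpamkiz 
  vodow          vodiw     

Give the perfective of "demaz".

demiz

mipi and lunoh both have 2 vowels yet inflect differently (miompi, lunih), so the number of vowels is not what conditions the rule; whether the stem ends in a vowel or a consonant is.
"demaz" ends in a consonant. The stems ending in a consonant (lunoh → lunih, fogoz → fogiz, sadpamkaz → sadpamkiz) change the last vowel to 'i'.
So demaz → demiz.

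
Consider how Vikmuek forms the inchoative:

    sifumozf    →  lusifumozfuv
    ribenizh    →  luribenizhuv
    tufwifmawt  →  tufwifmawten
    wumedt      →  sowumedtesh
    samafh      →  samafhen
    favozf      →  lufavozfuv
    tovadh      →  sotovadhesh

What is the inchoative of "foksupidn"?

ribenizh and tovadh both end in -h yet inflect differently (luribenizhuv, sotovadhesh), so the final letter is not what conditions the rule; the second-to-last letter is.
"foksupidn" has second-to-last letter 'd'. The stems whose second-to-last letter is 'd' (wumedt → sowumedtesh, tovadh → sotovadhesh) add so- … -esh around the stem.
So foksupidn → sofoksupidnesh.

sofoksupidnesh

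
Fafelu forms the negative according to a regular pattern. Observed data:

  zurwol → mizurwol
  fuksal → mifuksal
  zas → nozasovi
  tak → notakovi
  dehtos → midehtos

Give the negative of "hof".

zas and dehtos both end in -s yet inflect differently (nozasovi, midehtos), so the final letter is not what conditions the rule; the number of vowels is.
"hof" has 1 vowel. The stems with 1 vowel (tak → notakovi, zas → nozasovi) add no- … -ovi around the stem.
The other pattern: stems with 2 vowels add the prefix mi-.
So hof → nohofovi.

nohofovi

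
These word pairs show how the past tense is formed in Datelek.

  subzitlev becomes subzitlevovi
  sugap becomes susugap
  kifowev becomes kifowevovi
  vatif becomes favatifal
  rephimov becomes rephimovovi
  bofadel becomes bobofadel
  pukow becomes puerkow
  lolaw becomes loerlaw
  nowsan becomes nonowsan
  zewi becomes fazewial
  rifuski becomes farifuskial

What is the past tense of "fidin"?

fifidin

rephimov and pukow both have last vowel 'o' yet inflect differently (rephimovovi, puerkow), so the last vowel is not what conditions the rule; the final letter is.
"fidin" ends in -n. The one such stem in the data (nowsan → nonowsan) repeats the first consonant+vowel as a prefix (as do bofadel, sugap), so the same rule applies.
So fidin → fifidin.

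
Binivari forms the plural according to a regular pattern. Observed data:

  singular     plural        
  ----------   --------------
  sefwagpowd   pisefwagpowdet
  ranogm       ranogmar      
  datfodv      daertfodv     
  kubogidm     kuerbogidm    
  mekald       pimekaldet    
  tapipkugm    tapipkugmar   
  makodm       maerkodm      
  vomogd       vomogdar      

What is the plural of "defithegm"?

defithegmar

kubogidm and tapipkugm both end in -m yet inflect differently (kuerbogidm, tapipkugmar), so the final letter is not what conditions the rule; the second-to-last letter is.
"defithegm" has second-to-last letter 'g'. The stems whose second-to-last letter is 'g' (tapipkugm → tapipkugmar, ranogm → ranogmar, vomogd → vomogdar) add -ar.
So defithegm → defithegmar.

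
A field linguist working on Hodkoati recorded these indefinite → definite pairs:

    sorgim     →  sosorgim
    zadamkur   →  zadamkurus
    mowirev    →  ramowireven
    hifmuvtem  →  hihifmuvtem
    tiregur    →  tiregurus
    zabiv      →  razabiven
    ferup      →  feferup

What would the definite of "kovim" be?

"kovim" ends in -m. The stems ending in -m (hifmuvtem → hihifmuvtem, sorgim → sosorgim) repeat the first consonant+vowel as a prefix.
The other patterns: stems ending in -v add ra- … -en around the stem; stems ending in -r add -us.
So kovim → kokovim.

kokovim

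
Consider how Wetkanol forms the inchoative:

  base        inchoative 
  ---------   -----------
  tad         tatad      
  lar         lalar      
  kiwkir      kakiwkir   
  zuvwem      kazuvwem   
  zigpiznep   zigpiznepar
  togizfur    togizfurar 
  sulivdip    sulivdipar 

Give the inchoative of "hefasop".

lar and kiwkir both end in -r yet inflect differently (lalar, kakiwkir), so the final letter is not what conditions the rule; the number of vowels is.
"hefasop" has 3 vowels. The stems with 3 vowels (sulivdip → sulivdipar, togizfur → togizfurar, zigpiznep → zigpiznepar) add -ar.
The other patterns: stems with 1 vowel repeat the first consonant+vowel as a prefix; stems with 2 vowels add the prefix ka-.
So hefasop → hefasopar.

hefasopar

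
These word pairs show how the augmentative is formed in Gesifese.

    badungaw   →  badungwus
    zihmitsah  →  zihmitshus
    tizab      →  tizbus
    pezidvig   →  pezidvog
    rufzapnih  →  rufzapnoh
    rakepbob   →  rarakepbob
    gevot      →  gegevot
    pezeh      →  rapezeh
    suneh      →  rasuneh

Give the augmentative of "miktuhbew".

"miktuhbew" has last vowel 'e'. The stems whose last vowel is 'e' (pezeh → rapezeh, suneh → rasuneh) add the prefix ra-.
So miktuhbew → ramiktuhbew.

ramiktuhbew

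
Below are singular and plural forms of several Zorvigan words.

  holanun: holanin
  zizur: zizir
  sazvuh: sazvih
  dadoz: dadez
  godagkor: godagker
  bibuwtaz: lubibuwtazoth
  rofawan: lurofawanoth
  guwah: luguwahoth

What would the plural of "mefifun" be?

mefifin

zizur and godagkor both end in -r yet inflect differently (zizir, godagker), so the final letter is not what conditions the rule; the last vowel is.
"mefifun" has last vowel 'u'. The stems whose last vowel is 'u' (holanun → holanin, zizur → zizir, sazvuh → sazvih) change the last vowel to 'i'.
So mefifun → mefifin.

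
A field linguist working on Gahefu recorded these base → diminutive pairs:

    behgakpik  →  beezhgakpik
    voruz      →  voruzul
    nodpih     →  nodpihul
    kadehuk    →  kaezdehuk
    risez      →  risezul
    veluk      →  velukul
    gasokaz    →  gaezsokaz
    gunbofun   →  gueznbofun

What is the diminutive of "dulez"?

"dulez" has 2 vowels. The stems with 2 vowels (veluk → velukul, nodpih → nodpihul, risez → risezul) add -ul.
The other pattern: stems with 3 vowels insert -ez- after the first vowel.
So dulez → dulezul.

dulezul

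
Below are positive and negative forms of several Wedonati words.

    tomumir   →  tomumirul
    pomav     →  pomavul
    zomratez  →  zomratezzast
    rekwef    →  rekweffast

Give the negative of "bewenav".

rekwef and pomav both have 2 vowels yet inflect differently (rekweffast, pomavul), so the number of vowels is not what conditions the rule; the final letter is.
"bewenav" ends in -v. The one such stem in the data (pomav → pomavul) adds -ul, so the same rule applies.
So bewenav → bewenavul.

bewenavul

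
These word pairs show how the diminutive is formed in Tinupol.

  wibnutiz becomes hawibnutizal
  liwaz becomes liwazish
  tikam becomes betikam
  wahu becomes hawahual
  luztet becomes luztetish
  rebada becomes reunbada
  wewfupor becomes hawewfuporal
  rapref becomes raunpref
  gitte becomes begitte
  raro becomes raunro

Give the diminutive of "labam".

labamish

"labam" begins with l-. The stems beginning with l- (liwaz → liwazish, luztet → luztetish) add -ish.
The other patterns: stems beginning with w- add ha- … -al around the stem; stems beginning with r- insert -un- after the first vowel; stems beginning with g- or t- add the prefix be-.
So labam → labamish.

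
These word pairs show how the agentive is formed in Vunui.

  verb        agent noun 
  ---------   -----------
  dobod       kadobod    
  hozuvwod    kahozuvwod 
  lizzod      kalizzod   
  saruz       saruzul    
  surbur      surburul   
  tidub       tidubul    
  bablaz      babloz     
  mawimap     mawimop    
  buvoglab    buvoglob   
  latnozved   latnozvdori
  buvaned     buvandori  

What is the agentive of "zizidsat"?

zizidsot

"zizidsat" has last vowel 'a'. The stems whose last vowel is 'a' (bablaz → babloz, mawimap → mawimop, buvoglab → buvoglob) change the last vowel to 'o'.
So zizidsat → zizidsot.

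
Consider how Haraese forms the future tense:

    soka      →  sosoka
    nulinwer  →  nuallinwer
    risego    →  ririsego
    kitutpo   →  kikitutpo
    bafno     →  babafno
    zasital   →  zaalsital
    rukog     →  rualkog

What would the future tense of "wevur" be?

wealvur

"wevur" ends in a consonant. The stems ending in a consonant (rukog → rualkog, zasital → zaalsital, nulinwer → nuallinwer) insert -al- after the first vowel.
The other pattern: stems ending in a vowel repeat the first consonant+vowel as a prefix.
So wevur → wealvur.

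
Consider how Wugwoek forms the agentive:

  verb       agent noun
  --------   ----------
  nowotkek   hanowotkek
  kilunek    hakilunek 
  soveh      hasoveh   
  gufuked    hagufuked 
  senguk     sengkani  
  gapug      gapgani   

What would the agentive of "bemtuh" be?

bemthani

nowotkek and senguk both end in -k yet inflect differently (hanowotkek, sengkani), so the final letter is not what conditions the rule; the last vowel is.
"bemtuh" has last vowel 'u'. The stems whose last vowel is 'u' (senguk → sengkani, gapug → gapgani) delete the last vowel and add -ani.
The other pattern: stems whose last vowel is 'e' add the prefix ha-.
So bemtuh → bemthani.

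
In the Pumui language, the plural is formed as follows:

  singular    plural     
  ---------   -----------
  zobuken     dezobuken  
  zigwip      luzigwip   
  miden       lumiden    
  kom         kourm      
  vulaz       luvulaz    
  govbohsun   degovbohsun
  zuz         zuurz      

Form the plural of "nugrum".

"nugrum" has 2 vowels. The stems with 2 vowels (zigwip → luzigwip, vulaz → luvulaz, miden → lumiden) add the prefix lu-.
The other patterns: stems with 1 vowel insert -ur- after the first vowel; stems with 3 vowels add the prefix de-.
So nugrum → lunugrum.

lunugrum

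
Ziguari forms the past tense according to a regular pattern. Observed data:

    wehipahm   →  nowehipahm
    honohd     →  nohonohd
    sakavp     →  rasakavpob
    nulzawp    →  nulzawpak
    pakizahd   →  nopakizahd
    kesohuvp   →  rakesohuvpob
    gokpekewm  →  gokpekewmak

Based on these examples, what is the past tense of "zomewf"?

zomewfak

"zomewf" has second-to-last letter 'w'. The stems whose second-to-last letter is 'w' (nulzawp → nulzawpak, gokpekewm → gokpekewmak) add -ak.
So zomewf → zomewfak.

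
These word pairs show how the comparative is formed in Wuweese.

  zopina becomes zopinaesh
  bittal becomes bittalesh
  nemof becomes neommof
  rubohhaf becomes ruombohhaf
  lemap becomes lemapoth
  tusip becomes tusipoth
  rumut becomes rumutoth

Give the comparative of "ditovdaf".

diomtovdaf

zopina and rubohhaf both have last vowel 'a' yet inflect differently (zopinaesh, ruombohhaf), so the last vowel is not what conditions the rule; the final letter is.
"ditovdaf" ends in -f. The stems ending in -f (nemof → neommof, rubohhaf → ruombohhaf) insert -om- after the first vowel.
The other patterns: stems ending in -a or -l add -esh; stems ending in -p or -t add -oth.
So ditovdaf → diomtovdaf.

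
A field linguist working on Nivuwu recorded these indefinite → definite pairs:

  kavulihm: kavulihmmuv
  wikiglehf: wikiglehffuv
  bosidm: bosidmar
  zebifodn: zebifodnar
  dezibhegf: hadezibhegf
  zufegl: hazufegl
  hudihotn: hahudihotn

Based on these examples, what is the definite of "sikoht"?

"sikoht" has second-to-last letter 'h'. The stems whose second-to-last letter is 'h' (kavulihm → kavulihmmuv, wikiglehf → wikiglehffuv) double the final consonant and add -uv.
The other patterns: stems whose second-to-last letter is 'd' add -ar; stems whose second-to-last letter is 'g' or 't' add the prefix ha-.
So sikoht → sikohttuv.

sikohttuv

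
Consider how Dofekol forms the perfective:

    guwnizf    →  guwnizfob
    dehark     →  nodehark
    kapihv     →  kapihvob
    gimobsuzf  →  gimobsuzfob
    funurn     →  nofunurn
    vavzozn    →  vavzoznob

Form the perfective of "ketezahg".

ketezahgob

vavzozn and funurn both end in -n yet inflect differently (vavzoznob, nofunurn), so the final letter is not what conditions the rule; the second-to-last letter is.
"ketezahg" has second-to-last letter 'h'. The one such stem in the data (kapihv → kapihvob) adds -ob, so the same rule applies.
So ketezahg → ketezahgob.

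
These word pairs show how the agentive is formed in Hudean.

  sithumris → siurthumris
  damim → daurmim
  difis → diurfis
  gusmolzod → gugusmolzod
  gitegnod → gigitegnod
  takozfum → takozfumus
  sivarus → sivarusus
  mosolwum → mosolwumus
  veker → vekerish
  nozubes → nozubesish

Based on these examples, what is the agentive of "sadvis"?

saurdvis

"sadvis" has last vowel 'i'. The stems whose last vowel is 'i' (sithumris → siurthumris, damim → daurmim, difis → diurfis) insert -ur- after the first vowel.
So sadvis → saurdvis.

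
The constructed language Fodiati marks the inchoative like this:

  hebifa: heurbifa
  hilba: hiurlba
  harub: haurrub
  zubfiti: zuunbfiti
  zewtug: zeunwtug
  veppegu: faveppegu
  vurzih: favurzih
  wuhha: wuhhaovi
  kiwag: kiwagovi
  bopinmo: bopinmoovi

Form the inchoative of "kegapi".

kegapiovi

hebifa and wuhha both end in -a yet inflect differently (heurbifa, wuhhaovi), so the final letter is not what conditions the rule; the first letter is.
"kegapi" begins with k-. The one such stem in the data (kiwag → kiwagovi) adds -ovi, so the same rule applies.
The other patterns: stems beginning with h- insert -ur- after the first vowel; stems beginning with z- insert -un- after the first vowel; stems beginning with v- add the prefix fa-.
So kegapi → kegapiovi.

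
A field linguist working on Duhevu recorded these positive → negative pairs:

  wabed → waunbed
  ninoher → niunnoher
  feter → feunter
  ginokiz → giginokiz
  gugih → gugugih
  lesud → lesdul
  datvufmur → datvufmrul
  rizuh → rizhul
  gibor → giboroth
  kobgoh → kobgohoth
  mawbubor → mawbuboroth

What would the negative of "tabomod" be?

"tabomod" has last vowel 'o'. The stems whose last vowel is 'o' (gibor → giboroth, kobgoh → kobgohoth, mawbubor → mawbuboroth) add -oth.
The other patterns: stems whose last vowel is 'e' insert -un- after the first vowel; stems whose last vowel is 'i' repeat the first consonant+vowel as a prefix; stems whose last vowel is 'u' delete the last vowel and add -ul.
So tabomod → tabomodoth.

tabomodoth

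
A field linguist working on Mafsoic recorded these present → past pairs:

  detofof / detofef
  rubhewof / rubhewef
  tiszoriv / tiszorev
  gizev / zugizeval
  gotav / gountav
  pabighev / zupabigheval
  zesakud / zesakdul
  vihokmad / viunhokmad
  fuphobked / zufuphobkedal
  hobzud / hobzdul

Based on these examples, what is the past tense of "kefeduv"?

gizev and tiszoriv both end in -v yet inflect differently (zugizeval, tiszorev), so the final letter is not what conditions the rule; the last vowel is.
"kefeduv" has last vowel 'u'. The stems whose last vowel is 'u' (hobzud → hobzdul, zesakud → zesakdul) delete the last vowel and add -ul.
So kefeduv → kefedvul.

kefedvul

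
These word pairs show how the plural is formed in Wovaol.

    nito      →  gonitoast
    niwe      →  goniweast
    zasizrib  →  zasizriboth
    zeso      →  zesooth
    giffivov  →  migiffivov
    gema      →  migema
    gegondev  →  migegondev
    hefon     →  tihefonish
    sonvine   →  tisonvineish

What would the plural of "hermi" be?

tihermiish

nito and zeso both end in -o yet inflect differently (gonitoast, zesooth), so the final letter is not what conditions the rule; the first letter is.
"hermi" begins with h-. The one such stem in the data (hefon → tihefonish) adds ti- … -ish around the stem, so the same rule applies.
The other patterns: stems beginning with n- add go- … -ast around the stem; stems beginning with z- add -oth; stems beginning with g- add the prefix mi-.
So hermi → tihermiish.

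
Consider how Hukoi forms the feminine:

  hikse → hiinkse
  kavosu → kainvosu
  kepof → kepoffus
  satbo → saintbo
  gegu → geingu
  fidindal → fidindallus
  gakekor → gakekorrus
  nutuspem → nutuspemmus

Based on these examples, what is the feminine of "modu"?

nutuspem and hikse both have last vowel 'e' yet inflect differently (nutuspemmus, hiinkse), so the last vowel is not what conditions the rule; whether the stem ends in a vowel or a consonant is.
"modu" ends in a vowel. The stems ending in a vowel (gegu → geingu, kavosu → kainvosu, hikse → hiinkse) insert -in- after the first vowel.
The other pattern: stems ending in a consonant double the final consonant and add -us.
So modu → moindu.

moindu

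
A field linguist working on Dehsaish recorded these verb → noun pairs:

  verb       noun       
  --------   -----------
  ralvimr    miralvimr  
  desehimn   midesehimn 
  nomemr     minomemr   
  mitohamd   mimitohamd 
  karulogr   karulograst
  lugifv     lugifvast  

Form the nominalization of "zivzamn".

ralvimr and karulogr both end in -r yet inflect differently (miralvimr, karulograst), so the final letter is not what conditions the rule; the second-to-last letter is.
"zivzamn" has second-to-last letter 'm'. The stems whose second-to-last letter is 'm' (ralvimr → miralvimr, desehimn → midesehimn, nomemr → minomemr) add the prefix mi-.
The other pattern: stems whose second-to-last letter is 'f' or 'g' add -ast.
So zivzamn → mizivzamn.

mizivzamn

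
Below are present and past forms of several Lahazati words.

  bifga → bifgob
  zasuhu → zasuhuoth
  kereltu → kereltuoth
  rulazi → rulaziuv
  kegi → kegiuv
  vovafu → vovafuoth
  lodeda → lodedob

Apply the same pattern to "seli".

seliuv

kereltu and kegi both begin with k- yet inflect differently (kereltuoth, kegiuv), so the first letter is not what conditions the rule; the final letter is.
"seli" ends in -i. The stems ending in -i (kegi → kegiuv, rulazi → rulaziuv) add -uv.
So seli → seliuv.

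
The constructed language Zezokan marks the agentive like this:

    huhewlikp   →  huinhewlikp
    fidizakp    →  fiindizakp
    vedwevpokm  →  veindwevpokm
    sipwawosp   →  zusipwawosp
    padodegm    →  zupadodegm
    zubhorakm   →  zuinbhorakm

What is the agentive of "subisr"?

zubhorakm and padodegm both end in -m yet inflect differently (zuinbhorakm, zupadodegm), so the final letter is not what conditions the rule; the second-to-last letter is.
"subisr" has second-to-last letter 's'. The one such stem in the data (sipwawosp → zusipwawosp) adds the prefix zu-, so the same rule applies.
So subisr → zusubisr.

zusubisr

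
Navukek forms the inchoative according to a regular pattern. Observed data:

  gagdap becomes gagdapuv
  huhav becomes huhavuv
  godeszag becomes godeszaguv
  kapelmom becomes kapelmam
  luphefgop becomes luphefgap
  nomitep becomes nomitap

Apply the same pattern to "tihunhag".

gagdap and luphefgop both end in -p yet inflect differently (gagdapuv, luphefgap), so the final letter is not what conditions the rule; the last vowel is.
"tihunhag" has last vowel 'a'. The stems whose last vowel is 'a' (gagdap → gagdapuv, huhav → huhavuv, godeszag → godeszaguv) add -uv.
The other pattern: stems whose last vowel is 'e' or 'o' change the last vowel to 'a'.
So tihunhag → tihunhaguv.

tihunhaguv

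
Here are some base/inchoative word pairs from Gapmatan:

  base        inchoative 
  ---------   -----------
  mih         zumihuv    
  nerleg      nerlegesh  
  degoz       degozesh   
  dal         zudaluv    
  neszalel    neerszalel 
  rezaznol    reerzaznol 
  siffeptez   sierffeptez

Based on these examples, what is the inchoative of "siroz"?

sirozesh

"siroz" has 2 vowels. The stems with 2 vowels (degoz → degozesh, nerleg → nerlegesh) add -esh.
So siroz → sirozesh.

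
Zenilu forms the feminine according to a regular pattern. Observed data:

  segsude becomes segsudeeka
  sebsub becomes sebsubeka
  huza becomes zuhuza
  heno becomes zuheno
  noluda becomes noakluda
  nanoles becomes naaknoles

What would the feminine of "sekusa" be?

huza and noluda both end in -a yet inflect differently (zuhuza, noakluda), so the final letter is not what conditions the rule; the first letter is.
"sekusa" begins with s-. The stems beginning with s- (segsude → segsudeeka, sebsub → sebsubeka) add -eka.
So sekusa → sekusaeka.

sekusaeka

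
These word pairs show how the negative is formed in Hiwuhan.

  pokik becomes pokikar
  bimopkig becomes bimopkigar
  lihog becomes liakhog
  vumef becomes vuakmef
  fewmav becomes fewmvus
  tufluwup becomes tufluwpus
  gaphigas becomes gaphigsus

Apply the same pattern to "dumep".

duakmep

bimopkig and lihog both end in -g yet inflect differently (bimopkigar, liakhog), so the final letter is not what conditions the rule; the last vowel is.
"dumep" has last vowel 'e'. The one such stem in the data (vumef → vuakmef) inserts -ak- after the first vowel (as does lihog), so the same rule applies.
So dumep → duakmep.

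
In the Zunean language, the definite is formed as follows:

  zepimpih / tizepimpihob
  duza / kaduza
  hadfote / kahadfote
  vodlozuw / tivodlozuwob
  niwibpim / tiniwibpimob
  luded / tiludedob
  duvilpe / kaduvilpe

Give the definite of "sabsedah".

luded and duvilpe both have last vowel 'e' yet inflect differently (tiludedob, kaduvilpe), so the last vowel is not what conditions the rule; whether the stem ends in a vowel or a consonant is.
"sabsedah" ends in a consonant. The stems ending in a consonant (luded → tiludedob, zepimpih → tizepimpihob, niwibpim → tiniwibpimob) add ti- … -ob around the stem.
So sabsedah → tisabsedahob.

tisabsedahob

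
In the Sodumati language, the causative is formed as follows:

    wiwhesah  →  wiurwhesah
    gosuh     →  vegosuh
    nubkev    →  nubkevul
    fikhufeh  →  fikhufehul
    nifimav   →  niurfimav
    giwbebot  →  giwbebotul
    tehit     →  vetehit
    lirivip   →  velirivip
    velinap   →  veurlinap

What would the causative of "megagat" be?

meurgagat

nifimav and nubkev both end in -v yet inflect differently (niurfimav, nubkevul), so the final letter is not what conditions the rule; the last vowel is.
"megagat" has last vowel 'a'. The stems whose last vowel is 'a' (velinap → veurlinap, wiwhesah → wiurwhesah, nifimav → niurfimav) insert -ur- after the first vowel.
So megagat → meurgagat.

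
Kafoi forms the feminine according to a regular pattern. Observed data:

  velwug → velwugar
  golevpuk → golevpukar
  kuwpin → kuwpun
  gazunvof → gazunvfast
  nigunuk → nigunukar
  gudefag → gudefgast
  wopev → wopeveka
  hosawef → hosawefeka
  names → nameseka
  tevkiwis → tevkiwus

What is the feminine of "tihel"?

hosawef and gazunvof both end in -f yet inflect differently (hosawefeka, gazunvfast), so the final letter is not what conditions the rule; the last vowel is.
"tihel" has last vowel 'e'. The stems whose last vowel is 'e' (hosawef → hosawefeka, names → nameseka, wopev → wopeveka) add -eka.
The other patterns: stems whose last vowel is 'a' or 'o' delete the last vowel and add -ast; stems whose last vowel is 'i' change the last vowel to 'u'; stems whose last vowel is 'u' add -ar.
So tihel → tiheleka.

tiheleka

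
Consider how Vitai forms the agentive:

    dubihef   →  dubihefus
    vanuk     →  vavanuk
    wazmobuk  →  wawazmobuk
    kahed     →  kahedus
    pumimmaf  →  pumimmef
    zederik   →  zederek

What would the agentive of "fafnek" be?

fafnekus

"fafnek" has last vowel 'e'. The stems whose last vowel is 'e' (kahed → kahedus, dubihef → dubihefus) add -us.
So fafnek → fafnekus.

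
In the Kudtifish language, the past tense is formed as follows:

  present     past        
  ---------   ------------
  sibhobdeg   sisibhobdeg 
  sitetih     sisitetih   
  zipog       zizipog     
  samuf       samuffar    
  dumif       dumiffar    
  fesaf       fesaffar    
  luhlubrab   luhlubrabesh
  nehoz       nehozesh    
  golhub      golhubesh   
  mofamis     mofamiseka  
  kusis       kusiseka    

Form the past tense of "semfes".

sitetih and dumif both have last vowel 'i' yet inflect differently (sisitetih, dumiffar), so the last vowel is not what conditions the rule; the final letter is.
"semfes" ends in -s. The stems ending in -s (mofamis → mofamiseka, kusis → kusiseka) add -eka.
So semfes → semfeseka.

semfeseka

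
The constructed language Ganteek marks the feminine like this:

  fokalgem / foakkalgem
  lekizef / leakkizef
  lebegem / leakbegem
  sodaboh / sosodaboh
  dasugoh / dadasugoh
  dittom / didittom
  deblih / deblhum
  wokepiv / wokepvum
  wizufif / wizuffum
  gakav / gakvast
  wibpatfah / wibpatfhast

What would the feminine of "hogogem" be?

fokalgem and dittom both end in -m yet inflect differently (foakkalgem, didittom), so the final letter is not what conditions the rule; the last vowel is.
"hogogem" has last vowel 'e'. The stems whose last vowel is 'e' (fokalgem → foakkalgem, lekizef → leakkizef, lebegem → leakbegem) insert -ak- after the first vowel.
So hogogem → hoakgogem.

hoakgogem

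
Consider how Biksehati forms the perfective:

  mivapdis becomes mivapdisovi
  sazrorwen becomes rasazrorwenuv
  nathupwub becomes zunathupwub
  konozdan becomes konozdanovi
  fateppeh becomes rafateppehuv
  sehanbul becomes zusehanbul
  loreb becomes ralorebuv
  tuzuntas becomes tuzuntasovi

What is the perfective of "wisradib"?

nathupwub and loreb both end in -b yet inflect differently (zunathupwub, ralorebuv), so the final letter is not what conditions the rule; the last vowel is.
"wisradib" has last vowel 'i'. The one such stem in the data (mivapdis → mivapdisovi) adds -ovi, so the same rule applies.
The other patterns: stems whose last vowel is 'u' add the prefix zu-; stems whose last vowel is 'e' add ra- … -uv around the stem.
So wisradib → wisradibovi.

wisradibovi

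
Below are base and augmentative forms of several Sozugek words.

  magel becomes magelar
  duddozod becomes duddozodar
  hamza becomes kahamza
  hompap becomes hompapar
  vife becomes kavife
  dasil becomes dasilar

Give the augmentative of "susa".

kasusa

vife and magel both have last vowel 'e' yet inflect differently (kavife, magelar), so the last vowel is not what conditions the rule; whether the stem ends in a vowel or a consonant is.
"susa" ends in a vowel. The stems ending in a vowel (vife → kavife, hamza → kahamza) add the prefix ka-.
The other pattern: stems ending in a consonant add -ar.
So susa → kasusa.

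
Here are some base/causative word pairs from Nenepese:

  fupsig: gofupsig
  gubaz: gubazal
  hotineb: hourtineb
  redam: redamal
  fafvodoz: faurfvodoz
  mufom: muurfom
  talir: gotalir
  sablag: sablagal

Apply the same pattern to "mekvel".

fupsig and sablag both end in -g yet inflect differently (gofupsig, sablagal), so the final letter is not what conditions the rule; the last vowel is.
"mekvel" has last vowel 'e'. The one such stem in the data (hotineb → hourtineb) inserts -ur- after the first vowel (as do fafvodoz, mufom), so the same rule applies.
The other patterns: stems whose last vowel is 'i' add the prefix go-; stems whose last vowel is 'a' add -al.
So mekvel → meurkvel.

meurkvel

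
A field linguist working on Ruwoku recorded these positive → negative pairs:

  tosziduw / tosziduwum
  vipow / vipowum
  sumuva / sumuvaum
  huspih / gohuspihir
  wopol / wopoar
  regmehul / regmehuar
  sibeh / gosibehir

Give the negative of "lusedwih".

regmehul and tosziduw both have last vowel 'u' yet inflect differently (regmehuar, tosziduwum), so the last vowel is not what conditions the rule; the final letter is.
"lusedwih" ends in -h. The stems ending in -h (huspih → gohuspihir, sibeh → gosibehir) add go- … -ir around the stem.
The other patterns: stems ending in -l drop the final letter and add -ar; stems ending in -a or -w add -um.
So lusedwih → golusedwihir.

golusedwihir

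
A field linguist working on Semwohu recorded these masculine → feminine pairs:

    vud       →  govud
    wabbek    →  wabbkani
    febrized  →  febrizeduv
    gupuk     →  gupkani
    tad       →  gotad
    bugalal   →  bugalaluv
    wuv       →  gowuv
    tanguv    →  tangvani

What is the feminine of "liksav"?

liksvani

wuv and tanguv both end in -v yet inflect differently (gowuv, tangvani), so the final letter is not what conditions the rule; the number of vowels is.
"liksav" has 2 vowels. The stems with 2 vowels (tanguv → tangvani, gupuk → gupkani, wabbek → wabbkani) delete the last vowel and add -ani.
So liksav → liksvani.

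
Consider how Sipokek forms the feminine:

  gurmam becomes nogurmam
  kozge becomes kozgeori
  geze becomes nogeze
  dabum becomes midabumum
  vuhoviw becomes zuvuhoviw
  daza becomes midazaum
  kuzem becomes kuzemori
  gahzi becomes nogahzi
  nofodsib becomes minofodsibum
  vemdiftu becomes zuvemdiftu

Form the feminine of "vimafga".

kozge and geze both end in -e yet inflect differently (kozgeori, nogeze), so the final letter is not what conditions the rule; the first letter is.
"vimafga" begins with v-. The stems beginning with v- (vemdiftu → zuvemdiftu, vuhoviw → zuvuhoviw) add the prefix zu-.
So vimafga → zuvimafga.

zuvimafga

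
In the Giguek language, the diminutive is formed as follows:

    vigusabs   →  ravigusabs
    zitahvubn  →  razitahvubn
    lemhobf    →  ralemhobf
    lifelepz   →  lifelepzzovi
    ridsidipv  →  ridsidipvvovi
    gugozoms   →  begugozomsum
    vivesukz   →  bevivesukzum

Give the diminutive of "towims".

betowimsum

vigusabs and gugozoms both end in -s yet inflect differently (ravigusabs, begugozomsum), so the final letter is not what conditions the rule; the second-to-last letter is.
"towims" has second-to-last letter 'm'. The one such stem in the data (gugozoms → begugozomsum) adds be- … -um around the stem, so the same rule applies.
So towims → betowimsum.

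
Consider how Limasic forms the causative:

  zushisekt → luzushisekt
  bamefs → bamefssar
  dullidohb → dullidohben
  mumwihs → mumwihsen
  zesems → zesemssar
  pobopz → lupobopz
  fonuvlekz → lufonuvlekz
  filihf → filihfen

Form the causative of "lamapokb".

lulamapokb

zesems and mumwihs both end in -s yet inflect differently (zesemssar, mumwihsen), so the final letter is not what conditions the rule; the second-to-last letter is.
"lamapokb" has second-to-last letter 'k'. The stems whose second-to-last letter is 'k' (zushisekt → luzushisekt, fonuvlekz → lufonuvlekz) add the prefix lu-.
The other patterns: stems whose second-to-last letter is 'f' or 'm' double the final consonant and add -ar; stems whose second-to-last letter is 'h' add -en.
So lamapokb → lulamapokb.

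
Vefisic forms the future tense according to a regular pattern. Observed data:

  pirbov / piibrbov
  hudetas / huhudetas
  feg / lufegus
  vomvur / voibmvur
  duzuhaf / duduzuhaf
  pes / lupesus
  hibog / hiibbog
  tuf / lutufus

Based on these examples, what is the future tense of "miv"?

"miv" has 1 vowel. The stems with 1 vowel (tuf → lutufus, feg → lufegus, pes → lupesus) add lu- … -us around the stem.
So miv → lumivus.

lumivus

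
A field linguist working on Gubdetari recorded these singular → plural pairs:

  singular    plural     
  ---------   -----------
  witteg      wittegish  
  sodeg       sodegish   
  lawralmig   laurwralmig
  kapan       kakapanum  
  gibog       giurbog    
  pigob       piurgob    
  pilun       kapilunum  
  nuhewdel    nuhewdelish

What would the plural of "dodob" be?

gibog and sodeg both end in -g yet inflect differently (giurbog, sodegish), so the final letter is not what conditions the rule; the last vowel is.
"dodob" has last vowel 'o'. The stems whose last vowel is 'o' (pigob → piurgob, gibog → giurbog) insert -ur- after the first vowel.
The other patterns: stems whose last vowel is 'a' or 'u' add ka- … -um around the stem; stems whose last vowel is 'e' add -ish.
So dodob → dourdob.

dourdob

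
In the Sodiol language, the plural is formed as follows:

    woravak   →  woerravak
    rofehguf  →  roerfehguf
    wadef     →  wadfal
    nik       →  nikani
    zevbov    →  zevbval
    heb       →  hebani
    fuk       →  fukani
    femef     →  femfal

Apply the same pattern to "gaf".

femef and rofehguf both end in -f yet inflect differently (femfal, roerfehguf), so the final letter is not what conditions the rule; the number of vowels is.
"gaf" has 1 vowel. The stems with 1 vowel (heb → hebani, fuk → fukani, nik → nikani) add -ani.
The other patterns: stems with 2 vowels delete the last vowel and add -al; stems with 3 vowels insert -er- after the first vowel.
So gaf → gafani.

gafani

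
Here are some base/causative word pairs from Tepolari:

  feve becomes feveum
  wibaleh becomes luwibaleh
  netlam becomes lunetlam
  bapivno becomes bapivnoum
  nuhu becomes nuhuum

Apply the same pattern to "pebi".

feve and wibaleh both have last vowel 'e' yet inflect differently (feveum, luwibaleh), so the last vowel is not what conditions the rule; whether the stem ends in a vowel or a consonant is.
"pebi" ends in a vowel. The stems ending in a vowel (bapivno → bapivnoum, nuhu → nuhuum, feve → feveum) add -um.
So pebi → pebium.

pebium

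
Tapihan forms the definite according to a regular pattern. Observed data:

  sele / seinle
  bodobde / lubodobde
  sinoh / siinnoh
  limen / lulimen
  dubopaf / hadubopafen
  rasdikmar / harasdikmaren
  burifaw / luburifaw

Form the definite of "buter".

lubuter

bodobde and sele both end in -e yet inflect differently (lubodobde, seinle), so the final letter is not what conditions the rule; the first letter is.
"buter" begins with b-. The stems beginning with b- (burifaw → luburifaw, bodobde → lubodobde) add the prefix lu-.
The other patterns: stems beginning with s- insert -in- after the first vowel; stems beginning with d- or r- add ha- … -en around the stem.
So buter → lubuter.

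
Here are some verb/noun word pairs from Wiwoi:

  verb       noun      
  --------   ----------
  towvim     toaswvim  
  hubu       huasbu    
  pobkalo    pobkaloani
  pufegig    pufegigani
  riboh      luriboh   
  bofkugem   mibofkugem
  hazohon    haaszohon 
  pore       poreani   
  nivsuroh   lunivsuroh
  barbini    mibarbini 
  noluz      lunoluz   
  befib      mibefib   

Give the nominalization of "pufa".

pufaani

bofkugem and towvim both end in -m yet inflect differently (mibofkugem, toaswvim), so the final letter is not what conditions the rule; the first letter is.
"pufa" begins with p-. The stems beginning with p- (pore → poreani, pobkalo → pobkaloani, pufegig → pufegigani) add -ani.
The other patterns: stems beginning with b- add the prefix mi-; stems beginning with n- or r- add the prefix lu-; stems beginning with h- or t- insert -as- after the first vowel.
So pufa → pufaani.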